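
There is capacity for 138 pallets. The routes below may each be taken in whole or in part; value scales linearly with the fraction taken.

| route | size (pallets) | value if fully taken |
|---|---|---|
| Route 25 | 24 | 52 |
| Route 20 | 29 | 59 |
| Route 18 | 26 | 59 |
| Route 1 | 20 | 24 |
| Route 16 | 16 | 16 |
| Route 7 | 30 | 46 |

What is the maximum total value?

249

Sort by value density: Route 18 59/26≈2.27, Route 25 52/24≈2.17, Route 20 59/29≈2.03, Route 7 46/30≈1.53, Route 1 24/20≈1.2, Route 16 16/16≈1.
All 26 pallets of Route 18 fit (value 59) ; 112 remain.
Route 25: take in full, 24 pallets for value 52 ; 88 left.
Take all of Route 20 (29 pallets, value 59) ; 59 pallets left.
Take all of Route 7 (30 pallets, value 46) ; 29 pallets left.
Take all of Route 1 (20 pallets, value 24) ; 9 pallets left.
Only 9 pallets remain; take 9/16 of Route 16 for value 16×9/16 = 9.
Total value = 249.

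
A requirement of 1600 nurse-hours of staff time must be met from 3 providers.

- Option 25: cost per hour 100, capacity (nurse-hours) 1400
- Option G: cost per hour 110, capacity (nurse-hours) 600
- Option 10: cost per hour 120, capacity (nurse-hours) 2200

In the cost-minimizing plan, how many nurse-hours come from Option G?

200

Use providers in increasing cost order.
Take 1400 from Option 25 at 100 ; need 200 more.
Option G (110): take the remaining 200 ; done.
Option 10: unused.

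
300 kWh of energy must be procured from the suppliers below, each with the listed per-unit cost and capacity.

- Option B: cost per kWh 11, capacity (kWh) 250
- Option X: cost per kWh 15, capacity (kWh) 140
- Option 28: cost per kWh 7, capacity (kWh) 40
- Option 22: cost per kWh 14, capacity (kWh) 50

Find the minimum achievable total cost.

Cheapest first:
Option 28 at 7: take all 40 kWh — 260 still needed.
Option B at 11: take all 250 kWh — 10 still needed.
Option 22 at 14: take 10 of its 50 — requirement met.
Option X: unused.
Cost = 40×7 + 250×11 + 10×14 = 3170.

3170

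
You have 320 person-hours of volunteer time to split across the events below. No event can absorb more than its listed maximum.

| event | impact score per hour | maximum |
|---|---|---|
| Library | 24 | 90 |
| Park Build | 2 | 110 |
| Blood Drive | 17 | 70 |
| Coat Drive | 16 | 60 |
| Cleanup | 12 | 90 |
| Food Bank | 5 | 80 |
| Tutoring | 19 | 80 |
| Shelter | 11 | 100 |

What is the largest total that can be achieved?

Order the events by impact score per hour: Library 24 > Tutoring 19 > Blood Drive 17 > Coat Drive 16 > Cleanup 12 > Shelter 11 > Food Bank 5 > Park Build 2.
Library takes 90 to reach its cap of 90 — 230 left.
Tutoring takes 80 to reach its cap of 80 — 150 left.
Give Blood Drive 70 to hit its cap of 70 — 80 left.
Coat Drive takes 60 to reach its cap of 60 — 20 left.
Cleanup has room for 90 but only 20 remain, so it gets 20.
Total = 24×90 + 17×70 + 16×60 + 12×20 + 19×80 = 6070.

6070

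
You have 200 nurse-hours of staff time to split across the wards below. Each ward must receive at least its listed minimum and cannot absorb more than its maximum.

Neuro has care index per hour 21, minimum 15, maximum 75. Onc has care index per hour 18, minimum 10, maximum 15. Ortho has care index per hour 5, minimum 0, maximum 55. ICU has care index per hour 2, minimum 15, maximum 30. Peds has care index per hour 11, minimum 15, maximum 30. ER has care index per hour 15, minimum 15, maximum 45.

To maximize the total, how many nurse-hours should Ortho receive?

Meeting every minimum uses 15+10+0+15+15+15 = 70 nurse-hours, leaving 130.
Order the wards by care index per hour: Neuro 21 > Onc 18 > ER 15 > Peds 11 > Ortho 5 > ICU 2.
Neuro: +60 to 75 (cap) → 70 left.
Onc: +5 to 15 (cap) → 65 left.
ER: +30 to 45 (cap) → 35 left.
Give Peds 15 more to hit its cap of 30 → 20 left.
Ortho has room for 55 more but only 20 remain, so it gets 20.

20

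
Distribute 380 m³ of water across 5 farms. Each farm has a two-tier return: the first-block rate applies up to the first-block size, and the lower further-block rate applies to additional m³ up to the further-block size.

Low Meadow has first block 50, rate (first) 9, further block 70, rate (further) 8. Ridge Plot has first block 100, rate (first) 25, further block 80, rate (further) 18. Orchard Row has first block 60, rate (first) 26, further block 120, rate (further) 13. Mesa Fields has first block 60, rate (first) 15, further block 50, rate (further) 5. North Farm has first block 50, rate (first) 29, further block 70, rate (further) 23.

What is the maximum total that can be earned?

Rank every tier by rate: North Farm/tier1 29 > Orchard Row/tier1 26 > Ridge Plot/tier1 25 > North Farm/tier2 23 > Ridge Plot/tier2 18 > Mesa Fields/tier1 15 > Orchard Row/tier2 13 > Low Meadow/tier1 9 > Low Meadow/tier2 8 > Mesa Fields/tier2 5.
North Farm/tier1 (29): +50 → 330 left.
Orchard Row/tier1 (26): +60 → 270 left.
Ridge Plot/tier1 (25): +100 → 170 left.
North Farm tier2 at 23: fill all 70 → 100 left.
Ridge Plot tier2 at 18: fill all 80 → 20 left.
20 remain; put them into Mesa Fields tier1 at 15.
Total = 29×50 + 26×60 + 25×100 + 23×70 + 18×80 + 15×20 = 8860.

8860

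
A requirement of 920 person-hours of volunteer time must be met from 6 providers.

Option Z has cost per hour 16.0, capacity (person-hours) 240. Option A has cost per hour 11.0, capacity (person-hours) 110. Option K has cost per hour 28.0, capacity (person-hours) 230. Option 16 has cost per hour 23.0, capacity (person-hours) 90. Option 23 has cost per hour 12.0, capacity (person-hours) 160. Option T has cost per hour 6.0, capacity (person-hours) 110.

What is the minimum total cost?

Fill from the cheapest provider first.
Take 110 from Option T at 6.0 ; need 810 more.
Option A at 11.0: take all 110 person-hours ; 700 still needed.
Option 23 (12.0): use full 160 ; 540 person-hours to go.
Take 240 from Option Z at 16.0 ; need 300 more.
Take 90 from Option 16 at 23.0 ; need 210 more.
Option K at 28.0: take 210 of its 230 ; requirement met.
Cost = 110×6.0 + 110×11.0 + 160×12.0 + 240×16.0 + 90×23.0 + 210×28.0 = 15580.

15580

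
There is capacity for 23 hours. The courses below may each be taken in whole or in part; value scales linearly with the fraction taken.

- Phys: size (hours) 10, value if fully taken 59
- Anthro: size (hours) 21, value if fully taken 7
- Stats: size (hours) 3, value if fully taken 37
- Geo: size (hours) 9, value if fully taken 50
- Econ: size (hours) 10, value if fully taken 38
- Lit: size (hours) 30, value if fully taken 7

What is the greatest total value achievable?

Rank by value-to-size ratio: Stats 37/3≈12.3, Phys 59/10≈5.9, Geo 50/9≈5.56, Econ 38/10≈3.8, Anthro 7/21≈0.333, Lit 7/30≈0.233.
Take all of Stats (3 hours, value 37) ; 20 hours left.
Phys: take in full, 10 hours for value 59 ; 10 left.
Take all of Geo (9 hours, value 50) ; 1 hours left.
1 hours left: a 1/10 share of Econ gives 38×1/10 = 3.8.
Total value = 149.8.

149.8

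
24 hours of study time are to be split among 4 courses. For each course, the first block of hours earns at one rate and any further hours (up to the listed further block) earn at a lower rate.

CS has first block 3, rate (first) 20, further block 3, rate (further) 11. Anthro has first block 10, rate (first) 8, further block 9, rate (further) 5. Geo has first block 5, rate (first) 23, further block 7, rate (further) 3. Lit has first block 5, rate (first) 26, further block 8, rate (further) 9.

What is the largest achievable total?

410

Rank every tier by rate: Lit/first 26 > Geo/first 23 > CS/first 20 > CS/second 11 > Lit/second 9 > Anthro/first 8 > Anthro/second 5 > Geo/second 3.
Fill Lit first block (5 at 26) ; 19 left.
Fill Geo first block (5 at 23) ; 14 left.
CS/first (20): +3 ; 11 left.
CS/second (11): +3 ; 8 left.
Lit second at 9: fill all 8 ; 0 left.
Total = 26×5 + 23×5 + 20×3 + 11×3 + 9×8 = 410.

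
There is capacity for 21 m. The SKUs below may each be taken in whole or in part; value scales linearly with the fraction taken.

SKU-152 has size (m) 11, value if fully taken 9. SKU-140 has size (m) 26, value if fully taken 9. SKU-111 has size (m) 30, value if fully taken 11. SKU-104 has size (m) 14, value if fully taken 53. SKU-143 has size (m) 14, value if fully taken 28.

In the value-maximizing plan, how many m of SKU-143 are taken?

7

Rank by value-to-size ratio: SKU-104 53/14≈3.79, SKU-143 28/14≈2, SKU-152 9/11≈0.818, SKU-111 11/30≈0.367, SKU-140 9/26≈0.346.
Take all of SKU-104 (14 m, value 53) ; 7 m left.
Fill the last 7 m with part of SKU-143: 7/14 of it earns 14.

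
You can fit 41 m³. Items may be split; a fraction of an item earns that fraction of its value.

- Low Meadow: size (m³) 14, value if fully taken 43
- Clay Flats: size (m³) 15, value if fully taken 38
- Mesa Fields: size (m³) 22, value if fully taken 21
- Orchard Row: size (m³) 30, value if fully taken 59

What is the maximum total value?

Sort by value density: Low Meadow 43/14≈3.07, Clay Flats 38/15≈2.53, Orchard Row 59/30≈1.97, Mesa Fields 21/22≈0.955.
Low Meadow: take in full, 14 m³ for value 43 — 27 left.
All 15 m³ of Clay Flats fit (value 38) — 12 remain.
Fill the last 12 m³ with part of Orchard Row: 12/30 of it earns 23.6.
Total value = 104.6.

104.6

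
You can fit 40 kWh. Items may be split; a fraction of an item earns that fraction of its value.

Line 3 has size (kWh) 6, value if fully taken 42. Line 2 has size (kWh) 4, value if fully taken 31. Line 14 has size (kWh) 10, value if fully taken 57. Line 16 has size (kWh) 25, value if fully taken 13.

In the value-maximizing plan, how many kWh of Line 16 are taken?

Best value per unit of size first: Line 2 31/4≈7.75, Line 3 42/6≈7, Line 14 57/10≈5.7, Line 16 13/25≈0.52.
Line 2: take in full, 4 kWh for value 31 ; 36 left.
Line 3: take in full, 6 kWh for value 42 ; 30 left.
Take all of Line 14 (10 kWh, value 57) ; 20 kWh left.
Only 20 kWh remain; take 20/25 of Line 16 for value 13×20/25 = 10.4.

20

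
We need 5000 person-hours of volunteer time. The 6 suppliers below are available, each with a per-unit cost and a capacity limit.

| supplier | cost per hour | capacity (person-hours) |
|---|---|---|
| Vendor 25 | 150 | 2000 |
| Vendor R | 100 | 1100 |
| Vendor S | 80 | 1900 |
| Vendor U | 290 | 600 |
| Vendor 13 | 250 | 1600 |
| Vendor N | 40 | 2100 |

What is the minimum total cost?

Cheapest first:
Vendor N (40): use full 2100 → 2900 person-hours to go.
Vendor S at 80: take all 1900 person-hours → 1000 still needed.
Take 1000 from Vendor R at 100 to finish.
Vendor 25, Vendor 13, Vendor U: unused.
Cost = 2100×40 + 1900×80 + 1000×100 = 336000.

336000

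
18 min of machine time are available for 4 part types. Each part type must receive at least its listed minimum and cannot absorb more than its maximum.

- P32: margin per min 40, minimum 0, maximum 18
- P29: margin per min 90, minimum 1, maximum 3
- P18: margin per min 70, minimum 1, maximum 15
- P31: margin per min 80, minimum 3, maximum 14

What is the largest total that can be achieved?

1460

Meeting every minimum uses 0+1+1+3 = 5 min, leaving 13.
Rank by margin per min: P29 90 > P31 80 > P18 70 > P32 40.
Give P29 2 more to hit its cap of 3 → 11 left.
Give P31 11 more to hit its cap of 14 → 0 left.
Total = 90×3 + 70×1 + 80×14 = 1460.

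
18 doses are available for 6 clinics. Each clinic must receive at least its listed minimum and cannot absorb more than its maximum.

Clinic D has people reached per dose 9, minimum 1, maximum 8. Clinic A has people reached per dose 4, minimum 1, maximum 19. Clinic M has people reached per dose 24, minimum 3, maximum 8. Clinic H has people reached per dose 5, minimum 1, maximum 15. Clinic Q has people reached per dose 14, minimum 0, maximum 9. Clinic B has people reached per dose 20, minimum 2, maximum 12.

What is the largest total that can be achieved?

350

Meeting every minimum uses 1+1+3+1+0+2 = 8 doses, leaving 10.
Rank by people reached per dose: Clinic M 24 > Clinic B 20 > Clinic Q 14 > Clinic D 9 > Clinic H 5 > Clinic A 4.
Give Clinic M 5 more to hit its cap of 8 — 5 left.
Clinic B has room for 10 more but only 5 remain, so it gets 7.
Total = 9×1 + 4×1 + 24×8 + 5×1 + 20×7 = 350.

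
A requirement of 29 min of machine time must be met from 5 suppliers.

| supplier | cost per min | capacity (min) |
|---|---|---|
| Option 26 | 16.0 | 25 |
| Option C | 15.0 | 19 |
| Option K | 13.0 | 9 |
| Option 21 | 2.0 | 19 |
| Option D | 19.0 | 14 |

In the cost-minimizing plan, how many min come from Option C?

Cheapest first:
Take 19 from Option 21 at 2.0 ; need 10 more.
Take 9 from Option K at 13.0 ; need 1 more.
Take 1 from Option C at 15.0 to finish.
Option 26, Option D: unused.

1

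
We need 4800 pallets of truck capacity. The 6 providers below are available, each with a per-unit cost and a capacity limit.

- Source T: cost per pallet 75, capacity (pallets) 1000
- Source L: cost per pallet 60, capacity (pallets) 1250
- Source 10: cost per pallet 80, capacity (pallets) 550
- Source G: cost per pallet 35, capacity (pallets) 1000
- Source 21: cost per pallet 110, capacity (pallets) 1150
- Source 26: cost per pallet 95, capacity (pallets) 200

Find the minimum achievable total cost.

336000

Fill from the cheapest provider first.
Source G at 35: take all 1000 pallets ; 3800 still needed.
Source L at 60: take all 1250 pallets ; 2550 still needed.
Source T at 75: take all 1000 pallets ; 1550 still needed.
Take 550 from Source 10 at 80 ; need 1000 more.
Take 200 from Source 26 at 95 ; need 800 more.
Source 21 at 110: take 800 of its 1150 ; requirement met.
Cost = 1000×35 + 1250×60 + 1000×75 + 550×80 + 200×95 + 800×110 = 336000.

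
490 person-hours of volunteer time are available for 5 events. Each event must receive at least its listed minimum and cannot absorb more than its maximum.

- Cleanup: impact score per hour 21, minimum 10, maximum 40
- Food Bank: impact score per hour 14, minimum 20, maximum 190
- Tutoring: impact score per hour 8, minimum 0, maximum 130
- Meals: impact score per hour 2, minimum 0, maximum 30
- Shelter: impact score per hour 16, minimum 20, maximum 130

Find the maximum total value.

Meeting every minimum uses 10+20+0+0+20 = 50 person-hours, leaving 440.
Order the events by impact score per hour: Cleanup 21 > Shelter 16 > Food Bank 14 > Tutoring 8 > Meals 2.
Give Cleanup 30 more to hit its cap of 40 — 410 left.
Shelter: +110 to 130 (cap) — 300 left.
Food Bank takes 170 more to reach its cap of 190 — 130 left.
Give Tutoring 130 more to hit its cap of 130 — 0 left.
Total = 21×40 + 14×190 + 8×130 + 16×130 = 6620.

6620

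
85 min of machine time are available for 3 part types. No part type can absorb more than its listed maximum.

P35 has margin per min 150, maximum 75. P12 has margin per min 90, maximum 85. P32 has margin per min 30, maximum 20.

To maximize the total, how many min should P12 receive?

10

Highest margin per min first: P35 150 > P12 90 > P32 30.
P35 takes 75 to reach its cap of 75 — 10 left.
Only 10 left; P12 takes them to reach 10.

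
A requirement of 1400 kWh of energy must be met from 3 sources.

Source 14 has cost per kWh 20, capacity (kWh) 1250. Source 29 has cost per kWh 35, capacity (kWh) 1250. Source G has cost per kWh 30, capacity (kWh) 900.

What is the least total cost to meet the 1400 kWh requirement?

Fill from the cheapest source first.
Take 1250 from Source 14 at 20 ; need 150 more.
Source G at 30: take 150 of its 900 ; requirement met.
Source 29: unused.
Cost = 1250×20 + 150×30 = 29500.

29500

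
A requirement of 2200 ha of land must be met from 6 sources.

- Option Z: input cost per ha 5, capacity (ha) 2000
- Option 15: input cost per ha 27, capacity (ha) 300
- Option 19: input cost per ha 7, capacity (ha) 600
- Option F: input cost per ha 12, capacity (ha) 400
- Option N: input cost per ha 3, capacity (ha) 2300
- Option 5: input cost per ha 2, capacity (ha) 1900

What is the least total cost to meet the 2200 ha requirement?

4700

Use sources in increasing cost order.
Take 1900 from Option 5 at 2 ; need 300 more.
Option N (3): take the remaining 300 ; done.
Option Z, Option 19, Option F, Option 15: unused.
Cost = 1900×2 + 300×3 = 4700.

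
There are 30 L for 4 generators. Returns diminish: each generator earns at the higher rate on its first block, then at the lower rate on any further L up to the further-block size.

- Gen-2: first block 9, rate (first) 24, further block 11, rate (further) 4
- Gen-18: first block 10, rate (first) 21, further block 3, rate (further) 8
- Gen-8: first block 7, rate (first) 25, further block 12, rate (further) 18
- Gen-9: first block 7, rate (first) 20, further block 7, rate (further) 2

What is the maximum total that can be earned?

681

Order all 8 blocks by rate: Gen-8/first 25 > Gen-2/first 24 > Gen-18/first 21 > Gen-9/first 20 > Gen-8/second 18 > Gen-18/second 8 > Gen-2/second 4 > Gen-9/second 2.
Fill Gen-8 first block (7 at 25) — 23 left.
Gen-2 first at 24: fill all 9 — 14 left.
Gen-18 first at 21: fill all 10 — 4 left.
Gen-9 first at 20: only 4 left, fill 4.
Total = 25×7 + 24×9 + 21×10 + 20×4 = 681.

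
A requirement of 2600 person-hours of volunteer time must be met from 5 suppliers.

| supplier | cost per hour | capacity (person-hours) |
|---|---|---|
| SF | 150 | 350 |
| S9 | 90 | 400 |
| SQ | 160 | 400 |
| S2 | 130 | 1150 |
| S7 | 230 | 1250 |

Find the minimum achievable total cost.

371000

Fill from the cheapest supplier first.
S9 at 90: take all 400 person-hours — 2200 still needed.
Take 1150 from S2 at 130 — need 1050 more.
Take 350 from SF at 150 — need 700 more.
SQ at 160: take all 400 person-hours — 300 still needed.
S7 (230): take the remaining 300 — done.
Cost = 400×90 + 1150×130 + 350×150 + 400×160 + 300×230 = 371000.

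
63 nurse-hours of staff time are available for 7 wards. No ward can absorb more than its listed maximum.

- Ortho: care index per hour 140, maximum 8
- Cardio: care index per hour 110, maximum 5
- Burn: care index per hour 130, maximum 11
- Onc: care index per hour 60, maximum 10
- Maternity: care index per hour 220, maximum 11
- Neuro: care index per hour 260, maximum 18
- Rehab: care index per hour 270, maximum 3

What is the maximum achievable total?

11430

Order the wards by care index per hour: Rehab 270 > Neuro 260 > Maternity 220 > Ortho 140 > Burn 130 > Cardio 110 > Onc 60.
Give Rehab 3 to hit its cap of 3 ; 60 left.
Neuro: +18 to 18 (cap) ; 42 left.
Maternity: +11 to 11 (cap) ; 31 left.
Ortho: +8 to 8 (cap) ; 23 left.
Burn: +11 to 11 (cap) ; 12 left.
Give Cardio 5 to hit its cap of 5 ; 7 left.
Onc has room for 10 but only 7 remain, so it gets 7.
Total = 140×8 + 110×5 + 130×11 + 60×7 + 220×11 + 260×18 + 270×3 = 11430.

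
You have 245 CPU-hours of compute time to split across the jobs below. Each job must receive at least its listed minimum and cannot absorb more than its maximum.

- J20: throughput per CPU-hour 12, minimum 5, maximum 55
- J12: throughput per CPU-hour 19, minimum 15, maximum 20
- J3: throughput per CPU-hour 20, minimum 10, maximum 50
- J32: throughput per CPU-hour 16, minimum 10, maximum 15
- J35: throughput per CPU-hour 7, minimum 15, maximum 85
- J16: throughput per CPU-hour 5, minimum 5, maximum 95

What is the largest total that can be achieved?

2975

Meeting every minimum uses 5+15+10+10+15+5 = 60 CPU-hours, leaving 185.
Highest throughput per CPU-hour first: J3 20 > J12 19 > J32 16 > J20 12 > J35 7 > J16 5.
J3 takes 40 more to reach its cap of 50 ; 145 left.
Give J12 5 more to hit its cap of 20 ; 140 left.
J32: +5 to 15 (cap) ; 135 left.
J20: +50 to 55 (cap) ; 85 left.
Give J35 70 more to hit its cap of 85 ; 15 left.
J16: +15 (room for 90) → 20. Pool exhausted.
Total = 12×55 + 19×20 + 20×50 + 16×15 + 7×85 + 5×20 = 2975.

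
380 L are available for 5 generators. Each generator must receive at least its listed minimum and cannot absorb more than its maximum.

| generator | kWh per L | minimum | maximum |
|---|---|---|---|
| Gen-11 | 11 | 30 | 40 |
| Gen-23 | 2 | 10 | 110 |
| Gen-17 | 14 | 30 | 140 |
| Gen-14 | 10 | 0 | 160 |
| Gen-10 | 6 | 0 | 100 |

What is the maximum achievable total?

Meeting every minimum uses 30+10+30+0+0 = 70 L, leaving 310.
Order the generators by kWh per L: Gen-17 14 > Gen-11 11 > Gen-14 10 > Gen-10 6 > Gen-23 2.
Gen-17: +110 to 140 (cap) ; 200 left.
Gen-11 takes 10 more to reach its cap of 40 ; 190 left.
Give Gen-14 160 more to hit its cap of 160 ; 30 left.
Gen-10: +30 (room for 100) → 30. Pool exhausted.
Total = 11×40 + 2×10 + 14×140 + 10×160 + 6×30 = 4200.

4200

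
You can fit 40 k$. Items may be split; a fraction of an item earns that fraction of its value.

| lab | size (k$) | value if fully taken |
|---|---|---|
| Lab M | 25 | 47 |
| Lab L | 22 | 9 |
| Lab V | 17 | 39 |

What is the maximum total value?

82.24

Rank by value-to-size ratio: Lab V 39/17≈2.29, Lab M 47/25≈1.88, Lab L 9/22≈0.409.
Lab V: take in full, 17 k$ for value 39 ; 23 left.
Only 23 k$ remain; take 23/25 of Lab M for value 47×23/25 = 43.24.
Total value = 82.24.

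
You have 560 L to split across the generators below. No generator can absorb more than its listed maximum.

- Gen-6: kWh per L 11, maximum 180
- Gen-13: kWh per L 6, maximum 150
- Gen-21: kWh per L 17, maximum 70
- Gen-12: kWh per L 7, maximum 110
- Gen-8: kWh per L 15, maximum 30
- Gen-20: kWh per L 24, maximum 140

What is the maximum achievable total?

Order the generators by kWh per L: Gen-20 24 > Gen-21 17 > Gen-8 15 > Gen-6 11 > Gen-12 7 > Gen-13 6.
Gen-20: +140 to 140 (cap) ; 420 left.
Gen-21: +70 to 70 (cap) ; 350 left.
Give Gen-8 30 to hit its cap of 30 ; 320 left.
Gen-6: +180 to 180 (cap) ; 140 left.
Give Gen-12 110 to hit its cap of 110 ; 30 left.
Only 30 left; Gen-13 takes them to reach 30.
Total = 11×180 + 6×30 + 17×70 + 7×110 + 15×30 + 24×140 = 7930.

7930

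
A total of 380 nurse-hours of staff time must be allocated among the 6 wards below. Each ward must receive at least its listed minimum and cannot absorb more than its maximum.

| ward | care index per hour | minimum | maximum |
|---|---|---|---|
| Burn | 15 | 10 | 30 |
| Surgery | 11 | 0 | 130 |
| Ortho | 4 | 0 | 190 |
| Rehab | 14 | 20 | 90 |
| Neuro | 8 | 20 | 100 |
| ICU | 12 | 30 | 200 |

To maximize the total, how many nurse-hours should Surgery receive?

40

Meeting every minimum uses 10+0+0+20+20+30 = 80 nurse-hours, leaving 300.
Rank by care index per hour: Burn 15 > Rehab 14 > ICU 12 > Surgery 11 > Neuro 8 > Ortho 4.
Burn takes 20 more to reach its cap of 30 → 280 left.
Rehab takes 70 more to reach its cap of 90 → 210 left.
Give ICU 170 more to hit its cap of 200 → 40 left.
Surgery has room for 130 more but only 40 remain, so it gets 40.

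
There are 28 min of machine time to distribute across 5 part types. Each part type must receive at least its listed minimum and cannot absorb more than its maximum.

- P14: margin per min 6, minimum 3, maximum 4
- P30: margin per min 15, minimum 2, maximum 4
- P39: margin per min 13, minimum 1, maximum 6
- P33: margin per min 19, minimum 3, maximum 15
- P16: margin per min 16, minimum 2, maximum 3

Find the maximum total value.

Meeting every minimum uses 3+2+1+3+2 = 11 min, leaving 17.
Highest margin per min first: P33 19 > P16 16 > P30 15 > P39 13 > P14 6.
Give P33 12 more to hit its cap of 15 — 5 left.
P16 takes 1 more to reach its cap of 3 — 4 left.
P30: +2 to 4 (cap) — 2 left.
P39 has room for 5 more but only 2 remain, so it gets 3.
Total = 6×3 + 15×4 + 13×3 + 19×15 + 16×3 = 450.

450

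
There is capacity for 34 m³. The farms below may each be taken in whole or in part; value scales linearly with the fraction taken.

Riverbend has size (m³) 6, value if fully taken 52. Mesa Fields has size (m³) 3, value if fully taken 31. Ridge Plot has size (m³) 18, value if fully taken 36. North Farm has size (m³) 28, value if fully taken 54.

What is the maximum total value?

Sort by value density: Mesa Fields 31/3≈10.3, Riverbend 52/6≈8.67, Ridge Plot 36/18≈2, North Farm 54/28≈1.93.
All 3 m³ of Mesa Fields fit (value 31) ; 31 remain.
All 6 m³ of Riverbend fit (value 52) ; 25 remain.
Take all of Ridge Plot (18 m³, value 36) ; 7 m³ left.
Fill the last 7 m³ with part of North Farm: 7/28 of it earns 13.5.
Total value = 132.5.

132.5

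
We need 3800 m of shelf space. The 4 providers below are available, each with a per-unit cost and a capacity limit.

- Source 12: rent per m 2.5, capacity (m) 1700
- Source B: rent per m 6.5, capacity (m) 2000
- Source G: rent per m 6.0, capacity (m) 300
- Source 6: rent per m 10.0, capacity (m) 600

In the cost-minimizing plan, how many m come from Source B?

Cheapest first:
Source 12 (2.5): use full 1700 ; 2100 m to go.
Source G (6.0): use full 300 ; 1800 m to go.
Source B (6.5): take the remaining 1800 ; done.
Source 6: unused.

1800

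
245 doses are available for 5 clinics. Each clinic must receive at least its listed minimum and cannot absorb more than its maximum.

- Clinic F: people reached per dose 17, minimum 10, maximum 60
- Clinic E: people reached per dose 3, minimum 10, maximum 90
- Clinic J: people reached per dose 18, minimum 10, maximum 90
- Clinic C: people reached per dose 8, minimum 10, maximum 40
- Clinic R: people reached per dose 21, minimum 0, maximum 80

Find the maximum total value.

Meeting every minimum uses 10+10+10+10+0 = 40 doses, leaving 205.
Order the clinics by people reached per dose: Clinic R 21 > Clinic J 18 > Clinic F 17 > Clinic C 8 > Clinic E 3.
Clinic R: +80 to 80 (cap) → 125 left.
Give Clinic J 80 more to hit its cap of 90 → 45 left.
Clinic F: +45 (room for 50) → 55. Pool exhausted.
Total = 17×55 + 3×10 + 18×90 + 8×10 + 21×80 = 4345.

4345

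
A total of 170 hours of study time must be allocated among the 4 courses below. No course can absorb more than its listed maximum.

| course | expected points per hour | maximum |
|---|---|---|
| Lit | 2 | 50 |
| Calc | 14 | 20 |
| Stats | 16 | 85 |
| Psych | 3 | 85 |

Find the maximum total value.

1835

Highest expected points per hour first: Stats 16 > Calc 14 > Psych 3 > Lit 2.
Give Stats 85 to hit its cap of 85 ; 85 left.
Calc: +20 to 20 (cap) ; 65 left.
Psych: +65 (room for 85) → 65. Pool exhausted.
Total = 14×20 + 16×85 + 3×65 = 1835.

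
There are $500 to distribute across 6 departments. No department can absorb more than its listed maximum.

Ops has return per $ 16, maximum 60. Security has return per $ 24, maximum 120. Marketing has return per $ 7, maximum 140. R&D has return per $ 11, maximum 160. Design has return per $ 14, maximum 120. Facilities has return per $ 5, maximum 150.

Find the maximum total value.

7560

Rank by return per $: Security 24 > Ops 16 > Design 14 > R&D 11 > Marketing 7 > Facilities 5.
Give Security 120 to hit its cap of 120 → 380 left.
Ops takes 60 to reach its cap of 60 → 320 left.
Give Design 120 to hit its cap of 120 → 200 left.
R&D: +160 to 160 (cap) → 40 left.
Marketing has room for 140 but only 40 remain, so it gets 40.
Total = 16×60 + 24×120 + 7×40 + 11×160 + 14×120 = 7560.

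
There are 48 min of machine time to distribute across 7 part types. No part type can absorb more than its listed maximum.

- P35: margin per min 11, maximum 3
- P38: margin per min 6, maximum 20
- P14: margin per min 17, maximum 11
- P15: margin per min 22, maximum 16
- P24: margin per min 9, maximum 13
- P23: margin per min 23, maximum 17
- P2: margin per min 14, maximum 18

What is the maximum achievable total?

Rank by margin per min: P23 23 > P15 22 > P14 17 > P2 14 > P35 11 > P24 9 > P38 6.
P23 takes 17 to reach its cap of 17 ; 31 left.
Give P15 16 to hit its cap of 16 ; 15 left.
P14: +11 to 11 (cap) ; 4 left.
Only 4 left; P2 takes them to reach 4.
Total = 17×11 + 22×16 + 23×17 + 14×4 = 986.

986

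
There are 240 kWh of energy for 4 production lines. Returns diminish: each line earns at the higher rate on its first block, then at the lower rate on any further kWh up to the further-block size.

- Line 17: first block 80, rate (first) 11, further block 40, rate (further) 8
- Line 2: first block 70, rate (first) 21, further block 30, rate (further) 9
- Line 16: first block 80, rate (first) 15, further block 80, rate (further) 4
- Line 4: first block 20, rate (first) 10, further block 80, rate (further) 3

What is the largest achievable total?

3650

Rank every tier by rate: Line 2/tier1 21 > Line 16/tier1 15 > Line 17/tier1 11 > Line 4/tier1 10 > Line 2/tier2 9 > Line 17/tier2 8 > Line 16/tier2 4 > Line 4/tier2 3.
Line 2/tier1 (21): +70 → 170 left.
Line 16 tier1 at 15: fill all 80 → 90 left.
Line 17 tier1 at 11: fill all 80 → 10 left.
10 remain; put them into Line 4 tier1 at 10.
Total = 21×70 + 15×80 + 11×80 + 10×10 = 3650.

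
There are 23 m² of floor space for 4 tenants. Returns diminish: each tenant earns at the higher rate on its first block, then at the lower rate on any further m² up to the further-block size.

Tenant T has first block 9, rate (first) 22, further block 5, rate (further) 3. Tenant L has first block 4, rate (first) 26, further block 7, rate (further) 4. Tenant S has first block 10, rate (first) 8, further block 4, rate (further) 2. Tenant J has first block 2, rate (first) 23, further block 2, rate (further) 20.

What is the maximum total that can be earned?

436

Treat each block as its own option and order by rate: Tenant L/tier1 26 > Tenant J/tier1 23 > Tenant T/tier1 22 > Tenant J/tier2 20 > Tenant S/tier1 8 > Tenant L/tier2 4 > Tenant T/tier2 3 > Tenant S/tier2 2.
Tenant L tier1 at 26: fill all 4 — 19 left.
Tenant J/tier1 (23): +2 — 17 left.
Tenant T tier1 at 22: fill all 9 — 8 left.
Fill Tenant J tier2 block (2 at 20) — 6 left.
Tenant S tier1 at 8: only 6 left, fill 6.
Total = 26×4 + 23×2 + 22×9 + 20×2 + 8×6 = 436.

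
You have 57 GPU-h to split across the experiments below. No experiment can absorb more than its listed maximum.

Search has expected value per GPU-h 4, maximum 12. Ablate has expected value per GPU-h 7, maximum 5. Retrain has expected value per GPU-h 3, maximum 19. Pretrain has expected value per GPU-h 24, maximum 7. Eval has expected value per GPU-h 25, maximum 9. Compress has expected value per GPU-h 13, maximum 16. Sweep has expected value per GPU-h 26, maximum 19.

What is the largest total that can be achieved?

Highest expected value per GPU-h first: Sweep 26 > Eval 25 > Pretrain 24 > Compress 13 > Ablate 7 > Search 4 > Retrain 3.
Sweep takes 19 to reach its cap of 19 — 38 left.
Eval takes 9 to reach its cap of 9 — 29 left.
Pretrain takes 7 to reach its cap of 7 — 22 left.
Give Compress 16 to hit its cap of 16 — 6 left.
Ablate: +5 to 5 (cap) — 1 left.
Only 1 left; Search takes them to reach 1.
Total = 4×1 + 7×5 + 24×7 + 25×9 + 13×16 + 26×19 = 1134.

1134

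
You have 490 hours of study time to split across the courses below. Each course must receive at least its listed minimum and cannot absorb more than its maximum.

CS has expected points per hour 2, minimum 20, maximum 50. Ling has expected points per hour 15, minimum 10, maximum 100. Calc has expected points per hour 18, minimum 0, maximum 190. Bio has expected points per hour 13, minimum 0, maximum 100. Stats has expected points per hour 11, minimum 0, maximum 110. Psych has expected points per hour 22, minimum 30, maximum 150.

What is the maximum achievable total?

Meeting every minimum uses 20+10+0+0+0+30 = 60 hours, leaving 430.
Highest expected points per hour first: Psych 22 > Calc 18 > Ling 15 > Bio 13 > Stats 11 > CS 2.
Give Psych 120 more to hit its cap of 150 → 310 left.
Give Calc 190 more to hit its cap of 190 → 120 left.
Give Ling 90 more to hit its cap of 100 → 30 left.
Only 30 left; Bio takes them to reach 30.
Total = 2×20 + 15×100 + 18×190 + 13×30 + 22×150 = 8650.

8650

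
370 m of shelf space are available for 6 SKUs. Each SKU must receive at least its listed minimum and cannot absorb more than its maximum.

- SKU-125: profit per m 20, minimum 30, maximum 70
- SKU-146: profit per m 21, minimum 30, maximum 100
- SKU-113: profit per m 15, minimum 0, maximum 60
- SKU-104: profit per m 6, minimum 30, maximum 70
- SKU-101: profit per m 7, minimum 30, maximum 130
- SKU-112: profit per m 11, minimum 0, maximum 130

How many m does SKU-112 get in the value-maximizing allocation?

Meeting every minimum uses 30+30+0+30+30+0 = 120 m, leaving 250.
Highest profit per m first: SKU-146 21 > SKU-125 20 > SKU-113 15 > SKU-112 11 > SKU-101 7 > SKU-104 6.
Give SKU-146 70 more to hit its cap of 100 — 180 left.
Give SKU-125 40 more to hit its cap of 70 — 140 left.
SKU-113 takes 60 more to reach its cap of 60 — 80 left.
SKU-112 has room for 130 more but only 80 remain, so it gets 80.

80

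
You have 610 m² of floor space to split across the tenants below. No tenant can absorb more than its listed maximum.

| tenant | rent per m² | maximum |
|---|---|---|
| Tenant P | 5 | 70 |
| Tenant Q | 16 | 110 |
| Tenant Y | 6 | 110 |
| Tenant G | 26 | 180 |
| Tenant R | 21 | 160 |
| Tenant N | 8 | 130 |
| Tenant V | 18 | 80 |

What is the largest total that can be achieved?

Order the tenants by rent per m²: Tenant G 26 > Tenant R 21 > Tenant V 18 > Tenant Q 16 > Tenant N 8 > Tenant Y 6 > Tenant P 5.
Tenant G: +180 to 180 (cap) ; 430 left.
Give Tenant R 160 to hit its cap of 160 ; 270 left.
Tenant V: +80 to 80 (cap) ; 190 left.
Give Tenant Q 110 to hit its cap of 110 ; 80 left.
Tenant N: +80 (room for 130) → 80. Pool exhausted.
Total = 16×110 + 26×180 + 21×160 + 8×80 + 18×80 = 11880.

11880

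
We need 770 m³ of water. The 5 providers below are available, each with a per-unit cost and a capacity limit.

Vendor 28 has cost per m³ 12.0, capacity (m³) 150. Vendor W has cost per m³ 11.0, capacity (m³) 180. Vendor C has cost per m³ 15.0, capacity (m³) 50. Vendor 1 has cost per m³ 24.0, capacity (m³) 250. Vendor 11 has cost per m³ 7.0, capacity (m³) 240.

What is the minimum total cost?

9810

Fill from the cheapest provider first.
Vendor 11 (7.0): use full 240 — 530 m³ to go.
Vendor W (11.0): use full 180 — 350 m³ to go.
Vendor 28 at 12.0: take all 150 m³ — 200 still needed.
Vendor C at 15.0: take all 50 m³ — 150 still needed.
Vendor 1 at 24.0: take 150 of its 250 — requirement met.
Cost = 240×7.0 + 180×11.0 + 150×12.0 + 50×15.0 + 150×24.0 = 9810.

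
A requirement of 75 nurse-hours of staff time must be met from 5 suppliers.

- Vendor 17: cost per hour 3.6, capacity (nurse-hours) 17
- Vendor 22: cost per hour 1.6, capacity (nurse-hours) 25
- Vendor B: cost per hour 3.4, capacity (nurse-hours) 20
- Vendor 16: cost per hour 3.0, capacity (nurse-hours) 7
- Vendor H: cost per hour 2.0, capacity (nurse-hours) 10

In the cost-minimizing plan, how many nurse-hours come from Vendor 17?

Fill from the cheapest supplier first.
Take 25 from Vendor 22 at 1.6 ; need 50 more.
Take 10 from Vendor H at 2.0 ; need 40 more.
Vendor 16 at 3.0: take all 7 nurse-hours ; 33 still needed.
Vendor B at 3.4: take all 20 nurse-hours ; 13 still needed.
Take 13 from Vendor 17 at 3.6 to finish.

13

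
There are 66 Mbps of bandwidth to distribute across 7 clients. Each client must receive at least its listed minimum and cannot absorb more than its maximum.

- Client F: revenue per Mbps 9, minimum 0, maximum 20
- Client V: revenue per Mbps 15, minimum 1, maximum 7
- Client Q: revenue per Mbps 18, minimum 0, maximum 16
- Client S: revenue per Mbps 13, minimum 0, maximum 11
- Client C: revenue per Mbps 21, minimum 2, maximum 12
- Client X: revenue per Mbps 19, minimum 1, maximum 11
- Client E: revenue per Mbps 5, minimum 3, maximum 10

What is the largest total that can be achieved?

1066

Meeting every minimum uses 0+1+0+0+2+1+3 = 7 Mbps, leaving 59.
Rank by revenue per Mbps: Client C 21 > Client X 19 > Client Q 18 > Client V 15 > Client S 13 > Client F 9 > Client E 5.
Client C takes 10 more to reach its cap of 12 → 49 left.
Client X takes 10 more to reach its cap of 11 → 39 left.
Client Q takes 16 more to reach its cap of 16 → 23 left.
Give Client V 6 more to hit its cap of 7 → 17 left.
Client S: +11 to 11 (cap) → 6 left.
Client F: +6 (room for 20) → 6. Pool exhausted.
Total = 9×6 + 15×7 + 18×16 + 13×11 + 21×12 + 19×11 + 5×3 = 1066.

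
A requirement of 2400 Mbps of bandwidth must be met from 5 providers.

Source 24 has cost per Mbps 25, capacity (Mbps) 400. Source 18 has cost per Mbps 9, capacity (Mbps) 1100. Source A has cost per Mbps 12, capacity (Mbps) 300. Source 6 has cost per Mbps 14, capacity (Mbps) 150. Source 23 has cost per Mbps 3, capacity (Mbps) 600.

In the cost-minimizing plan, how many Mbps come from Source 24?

250

Cheapest first:
Take 600 from Source 23 at 3 → need 1800 more.
Take 1100 from Source 18 at 9 → need 700 more.
Source A (12): use full 300 → 400 Mbps to go.
Source 6 (14): use full 150 → 250 Mbps to go.
Source 24 at 25: take 250 of its 400 → requirement met.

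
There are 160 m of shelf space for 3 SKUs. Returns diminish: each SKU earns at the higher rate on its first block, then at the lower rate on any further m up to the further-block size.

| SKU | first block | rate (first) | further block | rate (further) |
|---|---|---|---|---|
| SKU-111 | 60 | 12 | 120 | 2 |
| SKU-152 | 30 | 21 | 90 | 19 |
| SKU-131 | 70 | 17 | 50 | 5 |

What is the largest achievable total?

Order all 6 blocks by rate: SKU-152/T1 21 > SKU-152/T2 19 > SKU-131/T1 17 > SKU-111/T1 12 > SKU-131/T2 5 > SKU-111/T2 2.
SKU-152/T1 (21): +30 → 130 left.
SKU-152 T2 at 19: fill all 90 → 40 left.
SKU-131/T1: +40 of 70 at 17; pool empty.
Total = 21×30 + 19×90 + 17×40 = 3020.

3020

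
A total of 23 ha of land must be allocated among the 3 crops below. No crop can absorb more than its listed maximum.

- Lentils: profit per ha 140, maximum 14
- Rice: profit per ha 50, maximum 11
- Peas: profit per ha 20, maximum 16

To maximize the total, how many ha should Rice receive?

9

Order the crops by profit per ha: Lentils 140 > Rice 50 > Peas 20.
Lentils: +14 to 14 (cap) ; 9 left.
Rice: +9 (room for 11) → 9. Pool exhausted.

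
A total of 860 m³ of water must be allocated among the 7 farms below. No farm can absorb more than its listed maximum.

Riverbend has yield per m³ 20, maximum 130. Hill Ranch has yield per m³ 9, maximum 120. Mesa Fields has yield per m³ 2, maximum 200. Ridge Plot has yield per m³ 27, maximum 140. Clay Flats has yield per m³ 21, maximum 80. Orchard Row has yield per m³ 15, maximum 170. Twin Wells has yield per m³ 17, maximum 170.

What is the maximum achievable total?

Order the farms by yield per m³: Ridge Plot 27 > Clay Flats 21 > Riverbend 20 > Twin Wells 17 > Orchard Row 15 > Hill Ranch 9 > Mesa Fields 2.
Give Ridge Plot 140 to hit its cap of 140 — 720 left.
Give Clay Flats 80 to hit its cap of 80 — 640 left.
Give Riverbend 130 to hit its cap of 130 — 510 left.
Give Twin Wells 170 to hit its cap of 170 — 340 left.
Give Orchard Row 170 to hit its cap of 170 — 170 left.
Hill Ranch: +120 to 120 (cap) — 50 left.
Only 50 left; Mesa Fields takes them to reach 50.
Total = 20×130 + 9×120 + 2×50 + 27×140 + 21×80 + 15×170 + 17×170 = 14680.

14680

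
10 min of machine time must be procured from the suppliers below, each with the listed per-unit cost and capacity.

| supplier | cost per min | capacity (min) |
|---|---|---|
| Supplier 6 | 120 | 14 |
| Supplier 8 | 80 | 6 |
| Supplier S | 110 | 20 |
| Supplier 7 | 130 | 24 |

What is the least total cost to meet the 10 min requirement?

920

Cheapest first:
Supplier 8 (80): use full 6 ; 4 min to go.
Supplier S at 110: take 4 of its 20 ; requirement met.
Supplier 6, Supplier 7: unused.
Cost = 6×80 + 4×110 = 920.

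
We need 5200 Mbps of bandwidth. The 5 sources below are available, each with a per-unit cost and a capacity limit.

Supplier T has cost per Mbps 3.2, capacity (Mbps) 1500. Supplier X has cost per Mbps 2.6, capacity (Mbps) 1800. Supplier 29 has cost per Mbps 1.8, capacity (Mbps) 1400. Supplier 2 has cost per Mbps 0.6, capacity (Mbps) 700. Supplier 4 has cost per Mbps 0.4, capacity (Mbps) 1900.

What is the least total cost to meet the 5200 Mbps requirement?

Fill from the cheapest source first.
Supplier 4 at 0.4: take all 1900 Mbps → 3300 still needed.
Take 700 from Supplier 2 at 0.6 → need 2600 more.
Supplier 29 at 1.8: take all 1400 Mbps → 1200 still needed.
Take 1200 from Supplier X at 2.6 to finish.
Supplier T: unused.
Cost = 1900×0.4 + 700×0.6 + 1400×1.8 + 1200×2.6 = 6820.

6820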